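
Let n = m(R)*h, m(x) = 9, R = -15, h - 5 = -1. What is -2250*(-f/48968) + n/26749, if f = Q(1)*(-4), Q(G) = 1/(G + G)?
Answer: -29651913/327461258 ≈ -0.090551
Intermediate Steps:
Q(G) = 1/(2*G)
h = 4 (h = 5 - 1 = 4)
n = 36 (n = 9*4 = 36)
f = -2 (f = ((1/2)/1)*(-4) = ((1/2)*1)*(-4) = (1/2)*(-4) = -2)
-2250*(-f/48968) + n/26749 = -2250/((-48968/(-2))) + 36/26749 = -2250/((-48968*(-1/2))) + 36*(1/26749) = -2250/24484 + 36/26749 = -2250*1/24484 + 36/26749 = -1125/12242 + 36/26749 = -29651913/327461258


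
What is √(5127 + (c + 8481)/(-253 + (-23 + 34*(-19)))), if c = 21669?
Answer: 14*√5523702/461 ≈ 71.374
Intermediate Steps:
√(5127 + (c + 8481)/(-253 + (-23 + 34*(-19)))) = √(5127 + (21669 + 8481)/(-253 + (-23 + 34*(-19)))) = √(5127 + 30150/(-253 + (-23 - 646))) = √(5127 + 30150/(-253 - 669)) = √(5127 + 30150/(-922)) = √(5127 + 30150*(-1/922)) = √(5127 - 15075/461) = √(2348472/461) = 14*√5523702/461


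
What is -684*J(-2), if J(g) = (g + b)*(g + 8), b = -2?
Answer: 16416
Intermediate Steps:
J(g) = (-2 + g)*(8 + g) (J(g) = (g - 2)*(g + 8) = (-2 + g)*(8 + g))
-684*J(-2) = -684*(-16 + (-2)² + 6*(-2)) = -684*(-16 + 4 - 12) = -684*(-24) = 16416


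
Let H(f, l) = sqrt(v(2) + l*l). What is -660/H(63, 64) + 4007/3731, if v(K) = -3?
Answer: 4007/3731 - 660*sqrt(4093)/4093 ≈ -9.2423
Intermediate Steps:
H(f, l) = sqrt(-3 + l**2) (H(f, l) = sqrt(-3 + l*l) = sqrt(-3 + l**2))
-660/H(63, 64) + 4007/3731 = -660/sqrt(-3 + 64**2) + 4007/3731 = -660/sqrt(-3 + 4096) + 4007*(1/3731) = -660*sqrt(4093)/4093 + 4007/3731 = 4007/3731 - 660*sqrt(4093)/4093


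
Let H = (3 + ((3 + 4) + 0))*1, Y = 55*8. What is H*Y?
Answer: 4400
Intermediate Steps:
Y = 440
H = 10 (H = (3 + (7 + 0))*1 = (3 + 7)*1 = 10*1 = 10)
H*Y = 10*440 = 4400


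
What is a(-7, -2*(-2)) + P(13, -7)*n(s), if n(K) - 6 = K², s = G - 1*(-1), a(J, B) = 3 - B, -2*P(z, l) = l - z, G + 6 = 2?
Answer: 149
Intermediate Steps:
G = -4 (G = -6 + 2 = -4)
P(z, l) = z/2 - l/2 (P(z, l) = -(l - z)/2 = z/2 - l/2)
s = -3 (s = -4 - 1*(-1) = -4 + 1 = -3)
n(K) = 6 + K²
a(-7, -2*(-2)) + P(13, -7)*n(s) = (3 - (-2)*(-2)) + ((½)*13 - ½*(-7))*(6 + (-3)²) = (3 - 1*4) + (13/2 + 7/2)*(6 + 9) = (3 - 4) + 10*15 = -1 + 150 = 149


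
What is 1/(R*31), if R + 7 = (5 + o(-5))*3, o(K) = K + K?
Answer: -1/682 ≈ -0.0014663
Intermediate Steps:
o(K) = 2*K
R = -22 (R = -7 + (5 + 2*(-5))*3 = -7 + (5 - 10)*3 = -7 - 5*3 = -7 - 15 = -22)
1/(R*31) = 1/(-22*31) = 1/(-682) = -1/682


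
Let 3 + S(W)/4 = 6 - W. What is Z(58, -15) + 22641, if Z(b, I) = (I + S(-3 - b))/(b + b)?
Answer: 2626597/116 ≈ 22643.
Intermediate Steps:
S(W) = 12 - 4*W (S(W) = -12 + 4*(6 - W) = -12 + (24 - 4*W) = 12 - 4*W)
Z(b, I) = (24 + I + 4*b)/(2*b) (Z(b, I) = (I + (12 - 4*(-3 - b)))/(b + b) = (I + (12 + (12 + 4*b)))/((2*b)) = (I + (24 + 4*b))*(1/(2*b)) = (24 + I + 4*b)*(1/(2*b)) = (24 + I + 4*b)/(2*b))
Z(58, -15) + 22641 = (½)*(24 - 15 + 4*58)/58 + 22641 = (½)*(1/58)*(24 - 15 + 232) + 22641 = (½)*(1/58)*241 + 22641 = 241/116 + 22641 = 2626597/116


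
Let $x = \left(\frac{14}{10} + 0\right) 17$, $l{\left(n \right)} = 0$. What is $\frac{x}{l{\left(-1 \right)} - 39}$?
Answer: $- \frac{119}{195} \approx -0.61026$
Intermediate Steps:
$x = \frac{119}{5}$ ($x = \left(14 \cdot \frac{1}{10} + 0\right) 17 = \left(\frac{7}{5} + 0\right) 17 = \frac{7}{5} \cdot 17 = \frac{119}{5} \approx 23.8$)
$\frac{x}{l{\left(-1 \right)} - 39} = \frac{119}{5 \left(0 - 39\right)} = \frac{119}{5 \left(-39\right)} = \frac{119}{5} \left(- \frac{1}{39}\right) = - \frac{119}{195}$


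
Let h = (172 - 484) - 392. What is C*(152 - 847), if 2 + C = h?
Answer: 490670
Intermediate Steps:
h = -704 (h = -312 - 392 = -704)
C = -706 (C = -2 - 704 = -706)
C*(152 - 847) = -706*(152 - 847) = -706*(-695) = 490670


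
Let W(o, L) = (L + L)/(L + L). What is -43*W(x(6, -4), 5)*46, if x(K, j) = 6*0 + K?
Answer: -1978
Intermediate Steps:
x(K, j) = K (x(K, j) = 0 + K = K)
W(o, L) = 1 (W(o, L) = (2*L)/((2*L)) = (2*L)*(1/(2*L)) = 1)
-43*W(x(6, -4), 5)*46 = -43*1*46 = -43*46 = -1978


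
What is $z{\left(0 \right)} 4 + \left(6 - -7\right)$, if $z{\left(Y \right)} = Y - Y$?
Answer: $13$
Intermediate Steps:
$z{\left(Y \right)} = 0$
$z{\left(0 \right)} 4 + \left(6 - -7\right) = 0 \cdot 4 + \left(6 - -7\right) = 0 + \left(6 + 7\right) = 0 + 13 = 13$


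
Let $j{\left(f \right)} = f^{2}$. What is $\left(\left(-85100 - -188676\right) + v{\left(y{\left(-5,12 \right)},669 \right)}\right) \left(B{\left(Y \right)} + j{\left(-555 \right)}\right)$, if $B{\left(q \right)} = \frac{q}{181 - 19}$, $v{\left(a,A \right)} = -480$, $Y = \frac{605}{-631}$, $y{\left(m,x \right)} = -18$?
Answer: $\frac{1623088316352860}{51111} \approx 3.1756 \cdot 10^{10}$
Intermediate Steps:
$Y = - \frac{605}{631}$ ($Y = 605 \left(- \frac{1}{631}\right) = - \frac{605}{631} \approx -0.9588$)
$B{\left(q \right)} = \frac{q}{162}$
$\left(\left(-85100 - -188676\right) + v{\left(y{\left(-5,12 \right)},669 \right)}\right) \left(B{\left(Y \right)} + j{\left(-555 \right)}\right) = \left(\left(-85100 - -188676\right) - 480\right) \left(\frac{1}{162} \left(- \frac{605}{631}\right) + \left(-555\right)^{2}\right) = \left(\left(-85100 + 188676\right) - 480\right) \left(- \frac{605}{102222} + 308025\right) = \left(103576 - 480\right) \frac{31486930945}{102222} = 103096 \cdot \frac{31486930945}{102222} = \frac{1623088316352860}{51111}$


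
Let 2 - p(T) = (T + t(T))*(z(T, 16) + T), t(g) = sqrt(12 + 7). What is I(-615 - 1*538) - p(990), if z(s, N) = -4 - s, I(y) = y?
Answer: -5115 - 4*sqrt(19) ≈ -5132.4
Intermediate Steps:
t(g) = sqrt(19)
p(T) = 2 + 4*T + 4*sqrt(19) (p(T) = 2 - (T + sqrt(19))*((-4 - T) + T) = 2 - (T + sqrt(19))*(-4) = 2 - (-4*T - 4*sqrt(19)) = 2 + (4*T + 4*sqrt(19)) = 2 + 4*T + 4*sqrt(19))
I(-615 - 1*538) - p(990) = (-615 - 1*538) - (2 + 4*990 + 4*sqrt(19)) = (-615 - 538) - (2 + 3960 + 4*sqrt(19)) = -1153 - (3962 + 4*sqrt(19)) = -1153 + (-3962 - 4*sqrt(19)) = -5115 - 4*sqrt(19)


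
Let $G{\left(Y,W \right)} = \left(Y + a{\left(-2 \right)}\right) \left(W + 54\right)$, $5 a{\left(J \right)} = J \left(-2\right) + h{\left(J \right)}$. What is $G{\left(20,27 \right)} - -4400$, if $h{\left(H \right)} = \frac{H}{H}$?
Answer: $6101$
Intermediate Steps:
$h{\left(H \right)} = 1$
$a{\left(J \right)} = \frac{1}{5} - \frac{2 J}{5}$ ($a{\left(J \right)} = \frac{J \left(-2\right) + 1}{5} = \frac{- 2 J + 1}{5} = \frac{1 - 2 J}{5} = \frac{1}{5} - \frac{2 J}{5}$)
$G{\left(Y,W \right)} = \left(1 + Y\right) \left(54 + W\right)$ ($G{\left(Y,W \right)} = \left(Y + \left(\frac{1}{5} - - \frac{4}{5}\right)\right) \left(W + 54\right) = \left(Y + \left(\frac{1}{5} + \frac{4}{5}\right)\right) \left(54 + W\right) = \left(Y + 1\right) \left(54 + W\right) = \left(1 + Y\right) \left(54 + W\right)$)
$G{\left(20,27 \right)} - -4400 = \left(54 + 27 + 54 \cdot 20 + 27 \cdot 20\right) - -4400 = \left(54 + 27 + 1080 + 540\right) + 4400 = 1701 + 4400 = 6101$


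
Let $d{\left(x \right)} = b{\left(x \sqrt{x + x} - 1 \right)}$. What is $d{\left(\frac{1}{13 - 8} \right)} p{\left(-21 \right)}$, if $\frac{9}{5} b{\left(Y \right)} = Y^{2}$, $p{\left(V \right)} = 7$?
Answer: $\frac{889}{225} - \frac{14 \sqrt{10}}{45} \approx 2.9673$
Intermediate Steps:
$b{\left(Y \right)} = \frac{5 Y^{2}}{9}$
$d{\left(x \right)} = \frac{5 \left(-1 + \sqrt{2} x^{\frac{3}{2}}\right)^{2}}{9}$ ($d{\left(x \right)} = \frac{5 \left(x \sqrt{x + x} - 1\right)^{2}}{9} = \frac{5 \left(x \sqrt{2 x} - 1\right)^{2}}{9} = \frac{5 \left(x \sqrt{2} \sqrt{x} - 1\right)^{2}}{9} = \frac{5 \left(\sqrt{2} x^{\frac{3}{2}} - 1\right)^{2}}{9} = \frac{5 \left(-1 + \sqrt{2} x^{\frac{3}{2}}\right)^{2}}{9}$)
$d{\left(\frac{1}{13 - 8} \right)} p{\left(-21 \right)} = \frac{5 \left(-1 + \sqrt{2} \left(\frac{1}{13 - 8}\right)^{\frac{3}{2}}\right)^{2}}{9} \cdot 7 = \frac{5 \left(-1 + \sqrt{2} \left(\frac{1}{5}\right)^{\frac{3}{2}}\right)^{2}}{9} \cdot 7 = \frac{5 \left(-1 + \frac{\sqrt{2}}{5 \sqrt{5}}\right)^{2}}{9} \cdot 7 = \frac{5 \left(-1 + \sqrt{2} \frac{\sqrt{5}}{25}\right)^{2}}{9} \cdot 7 = \frac{5 \left(-1 + \frac{\sqrt{10}}{25}\right)^{2}}{9} \cdot 7 = \frac{35 \left(-1 + \frac{\sqrt{10}}{25}\right)^{2}}{9}$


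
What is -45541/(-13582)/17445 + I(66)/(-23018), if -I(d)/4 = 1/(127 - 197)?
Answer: 724306397/3817687057674 ≈ 0.00018972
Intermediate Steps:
I(d) = 2/35 (I(d) = -4/(127 - 197) = -4/(-70) = -4*(-1/70) = 2/35)
-45541/(-13582)/17445 + I(66)/(-23018) = -45541/(-13582)/17445 + (2/35)/(-23018) = -45541*(-1/13582)*(1/17445) + (2/35)*(-1/23018) = (45541/13582)*(1/17445) - 1/402815 = 45541/236937990 - 1/402815 = 724306397/3817687057674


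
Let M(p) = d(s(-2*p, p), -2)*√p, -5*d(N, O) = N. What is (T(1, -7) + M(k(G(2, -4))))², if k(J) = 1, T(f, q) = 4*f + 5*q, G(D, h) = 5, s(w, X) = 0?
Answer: 961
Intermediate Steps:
d(N, O) = -N/5
M(p) = 0 (M(p) = (-⅕*0)*√p = 0*√p = 0)
(T(1, -7) + M(k(G(2, -4))))² = ((4*1 + 5*(-7)) + 0)² = ((4 - 35) + 0)² = (-31 + 0)² = (-31)² = 961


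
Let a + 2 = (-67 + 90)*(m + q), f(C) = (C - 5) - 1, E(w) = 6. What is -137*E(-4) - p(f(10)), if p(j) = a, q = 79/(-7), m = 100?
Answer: -20023/7 ≈ -2860.4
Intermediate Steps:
f(C) = -6 + C (f(C) = (-5 + C) - 1 = -6 + C)
q = -79/7 (q = 79*(-⅐) = -79/7 ≈ -11.286)
a = 14269/7 (a = -2 + (-67 + 90)*(100 - 79/7) = -2 + 23*(621/7) = -2 + 14283/7 = 14269/7 ≈ 2038.4)
p(j) = 14269/7
-137*E(-4) - p(f(10)) = -137*6 - 1*14269/7 = -822 - 14269/7 = -20023/7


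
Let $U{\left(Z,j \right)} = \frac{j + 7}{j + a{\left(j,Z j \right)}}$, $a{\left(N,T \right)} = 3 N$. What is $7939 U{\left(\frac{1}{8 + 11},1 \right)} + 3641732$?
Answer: $3657610$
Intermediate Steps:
$U{\left(Z,j \right)} = \frac{7 + j}{4 j}$ ($U{\left(Z,j \right)} = \frac{j + 7}{j + 3 j} = \frac{7 + j}{4 j}$)
$7939 U{\left(\frac{1}{8 + 11},1 \right)} + 3641732 = 7939 \frac{7 + 1}{4 \cdot 1} + 3641732 = 7939 \cdot \frac{1}{4} \cdot 1 \cdot 8 + 3641732 = 7939 \cdot 2 + 3641732 = 15878 + 3641732 = 3657610$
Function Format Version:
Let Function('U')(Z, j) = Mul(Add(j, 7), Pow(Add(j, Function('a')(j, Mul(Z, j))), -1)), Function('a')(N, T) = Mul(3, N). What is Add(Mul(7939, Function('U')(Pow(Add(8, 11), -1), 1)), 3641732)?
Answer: 3657610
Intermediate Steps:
Function('U')(Z, j) = Mul(Rational(1, 4), Pow(j, -1), Add(7, j)) (Function('U')(Z, j) = Mul(Add(j, 7), Pow(Add(j, Mul(3, j)), -1)) = Mul(Add(7, j), Pow(Mul(4, j), -1)) = Mul(Add(7, j), Mul(Rational(1, 4), Pow(j, -1))) = Mul(Rational(1, 4), Pow(j, -1), Add(7, j)))
Add(Mul(7939, Function('U')(Pow(Add(8, 11), -1), 1)), 3641732) = Add(Mul(7939, Mul(Rational(1, 4), Pow(1, -1), Add(7, 1))), 3641732) = Add(Mul(7939, Mul(Rational(1, 4), 1, 8)), 3641732) = Add(Mul(7939, 2), 3641732) = Add(15878, 3641732) = 3657610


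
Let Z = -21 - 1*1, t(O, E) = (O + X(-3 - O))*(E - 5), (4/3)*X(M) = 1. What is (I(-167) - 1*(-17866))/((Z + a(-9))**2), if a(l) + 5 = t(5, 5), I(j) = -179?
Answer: 17687/729 ≈ 24.262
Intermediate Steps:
X(M) = 3/4 (X(M) = (3/4)*1 = 3/4)
t(O, E) = (-5 + E)*(3/4 + O) (t(O, E) = (O + 3/4)*(E - 5) = (3/4 + O)*(-5 + E) = (-5 + E)*(3/4 + O))
a(l) = -5 (a(l) = -5 + (-15/4 - 5*5 + (3/4)*5 + 5*5) = -5 + (-15/4 - 25 + 15/4 + 25) = -5 + 0 = -5)
Z = -22 (Z = -21 - 1 = -22)
(I(-167) - 1*(-17866))/((Z + a(-9))**2) = (-179 - 1*(-17866))/((-22 - 5)**2) = (-179 + 17866)/((-27)**2) = 17687/729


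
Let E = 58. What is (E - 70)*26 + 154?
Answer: -158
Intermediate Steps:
(E - 70)*26 + 154 = (58 - 70)*26 + 154 = -12*26 + 154 = -312 + 154 = -158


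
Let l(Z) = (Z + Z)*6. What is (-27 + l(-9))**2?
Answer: 18225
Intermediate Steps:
l(Z) = 12*Z (l(Z) = (2*Z)*6 = 12*Z)
(-27 + l(-9))**2 = (-27 + 12*(-9))**2 = (-27 - 108)**2 = (-135)**2 = 18225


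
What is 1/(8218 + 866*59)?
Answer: 1/59312 ≈ 1.6860e-5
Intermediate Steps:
1/(8218 + 866*59) = 1/(8218 + 51094) = 1/59312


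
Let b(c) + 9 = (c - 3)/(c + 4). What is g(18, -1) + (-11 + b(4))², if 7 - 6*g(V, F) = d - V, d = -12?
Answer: 77027/192 ≈ 401.18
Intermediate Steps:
b(c) = -9 + (-3 + c)/(4 + c) (b(c) = -9 + (c - 3)/(c + 4) = -9 + (-3 + c)/(4 + c))
g(V, F) = 19/6 + V/6 (g(V, F) = 7/6 - (-12 - V)/6 = 7/6 + (2 + V/6) = 19/6 + V/6)
g(18, -1) + (-11 + b(4))² = (19/6 + (⅙)*18) + (-11 + (-39 - 8*4)/(4 + 4))² = (19/6 + 3) + (-11 + (-39 - 32)/8)² = 37/6 + (-11 + (⅛)*(-71))² = 37/6 + (-11 - 71/8)² = 37/6 + (-159/8)² = 37/6 + 25281/64 = 77027/192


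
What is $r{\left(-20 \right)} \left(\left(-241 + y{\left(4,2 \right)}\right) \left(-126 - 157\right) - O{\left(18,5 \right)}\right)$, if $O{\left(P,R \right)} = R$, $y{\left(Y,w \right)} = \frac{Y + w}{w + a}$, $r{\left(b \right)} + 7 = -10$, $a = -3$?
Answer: $-1188232$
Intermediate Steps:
$r{\left(b \right)} = -17$ ($r{\left(b \right)} = -7 - 10 = -17$)
$y{\left(Y,w \right)} = \frac{Y + w}{-3 + w}$ ($y{\left(Y,w \right)} = \frac{Y + w}{w - 3} = \frac{Y + w}{-3 + w}$)
$r{\left(-20 \right)} \left(\left(-241 + y{\left(4,2 \right)}\right) \left(-126 - 157\right) - O{\left(18,5 \right)}\right) = - 17 \left(\left(-241 + \frac{4 + 2}{-3 + 2}\right) \left(-126 - 157\right) - 5\right) = - 17 \left(\left(-241 + \frac{1}{-1} \cdot 6\right) \left(-283\right) - 5\right) = - 17 \left(\left(-241 - 6\right) \left(-283\right) - 5\right) = - 17 \left(\left(-247\right) \left(-283\right) - 5\right) = - 17 \left(69901 - 5\right) = \left(-17\right) 69896 = -1188232$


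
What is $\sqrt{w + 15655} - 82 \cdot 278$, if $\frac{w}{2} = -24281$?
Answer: $-22796 + i \sqrt{32907} \approx -22796.0 + 181.4 i$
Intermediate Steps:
$w = -48562$ ($w = 2 \left(-24281\right) = -48562$)
$\sqrt{w + 15655} - 82 \cdot 278 = \sqrt{-48562 + 15655} - 82 \cdot 278 = \sqrt{-32907} - 22796 = i \sqrt{32907} - 22796 = -22796 + i \sqrt{32907}$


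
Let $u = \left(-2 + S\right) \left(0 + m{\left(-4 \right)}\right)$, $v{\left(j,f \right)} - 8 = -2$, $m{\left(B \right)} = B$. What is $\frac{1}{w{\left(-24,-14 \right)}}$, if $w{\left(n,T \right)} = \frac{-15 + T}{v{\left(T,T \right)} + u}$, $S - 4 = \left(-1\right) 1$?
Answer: $- \frac{2}{29} \approx -0.068966$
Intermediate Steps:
$v{\left(j,f \right)} = 6$ ($v{\left(j,f \right)} = 8 - 2 = 6$)
$S = 3$ ($S = 4 - 1 = 3$)
$u = -4$ ($u = \left(-2 + 3\right) \left(0 - 4\right) = 1 \left(-4\right) = -4$)
$w{\left(n,T \right)} = - \frac{15}{2} + \frac{T}{2}$ ($w{\left(n,T \right)} = \frac{-15 + T}{6 - 4} = \frac{-15 + T}{2} = \left(-15 + T\right) \frac{1}{2} = - \frac{15}{2} + \frac{T}{2}$)
$\frac{1}{w{\left(-24,-14 \right)}} = \frac{1}{- \frac{15}{2} + \frac{1}{2} \left(-14\right)} = \frac{1}{- \frac{15}{2} - 7} = \frac{1}{- \frac{29}{2}} = - \frac{2}{29}$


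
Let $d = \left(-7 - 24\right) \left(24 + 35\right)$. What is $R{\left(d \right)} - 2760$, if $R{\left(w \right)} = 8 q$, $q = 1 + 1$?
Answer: $-2744$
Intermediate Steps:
$q = 2$
$d = -1829$ ($d = \left(-31\right) 59 = -1829$)
$R{\left(w \right)} = 16$ ($R{\left(w \right)} = 8 \cdot 2 = 16$)
$R{\left(d \right)} - 2760 = 16 - 2760 = -2744$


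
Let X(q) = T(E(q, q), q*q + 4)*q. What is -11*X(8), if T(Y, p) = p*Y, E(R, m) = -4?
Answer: 23936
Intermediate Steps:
T(Y, p) = Y*p
X(q) = q*(-16 - 4*q²) (X(q) = (-4*(q*q + 4))*q = (-4*(q² + 4))*q = (-4*(4 + q²))*q = (-16 - 4*q²)*q = q*(-16 - 4*q²))
-11*X(8) = -44*8*(-4 - 1*8²) = -44*8*(-4 - 1*64) = -44*8*(-4 - 64) = -44*8*(-68) = -11*(-2176) = 23936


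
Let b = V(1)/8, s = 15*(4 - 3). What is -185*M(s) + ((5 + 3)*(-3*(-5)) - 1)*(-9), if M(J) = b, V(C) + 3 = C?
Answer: -4099/4 ≈ -1024.8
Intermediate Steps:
V(C) = -3 + C
s = 15 (s = 15*1 = 15)
b = -¼ (b = (-3 + 1)/8 = -2*⅛ = -¼ ≈ -0.25000)
M(J) = -¼
-185*M(s) + ((5 + 3)*(-3*(-5)) - 1)*(-9) = -185*(-¼) + ((5 + 3)*(-3*(-5)) - 1)*(-9) = 185/4 + (8*15 - 1)*(-9) = 185/4 + (120 - 1)*(-9) = 185/4 + 119*(-9) = 185/4 - 1071 = -4099/4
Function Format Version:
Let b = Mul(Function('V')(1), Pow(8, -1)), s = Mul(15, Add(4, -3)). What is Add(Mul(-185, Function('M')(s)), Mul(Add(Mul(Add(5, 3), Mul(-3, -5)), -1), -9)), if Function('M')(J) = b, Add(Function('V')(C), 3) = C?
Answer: Rational(-4099, 4) ≈ -1024.8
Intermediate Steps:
Function('V')(C) = Add(-3, C)
s = 15 (s = Mul(15, 1) = 15)
b = Rational(-1, 4) (b = Mul(Add(-3, 1), Pow(8, -1)) = Mul(-2, Rational(1, 8)) = Rational(-1, 4) ≈ -0.25000)
Function('M')(J) = Rational(-1, 4)
Add(Mul(-185, Function('M')(s)), Mul(Add(Mul(Add(5, 3), Mul(-3, -5)), -1), -9)) = Add(Mul(-185, Rational(-1, 4)), Mul(Add(Mul(Add(5, 3), Mul(-3, -5)), -1), -9)) = Add(Rational(185, 4), Mul(Add(Mul(8, 15), -1), -9)) = Add(Rational(185, 4), Mul(Add(120, -1), -9)) = Add(Rational(185, 4), Mul(119, -9)) = Add(Rational(185, 4), -1071) = Rational(-4099, 4)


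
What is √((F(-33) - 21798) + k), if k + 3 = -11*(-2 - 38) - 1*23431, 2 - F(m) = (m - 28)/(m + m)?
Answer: I*√195109266/66 ≈ 211.64*I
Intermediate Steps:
F(m) = 2 - (-28 + m)/(2*m) (F(m) = 2 - (m - 28)/(m + m) = 2 - (-28 + m)/(2*m))
k = -22994 (k = -3 + (-11*(-2 - 38) - 1*23431) = -3 + (-11*(-40) - 23431) = -3 + (440 - 23431) = -3 - 22991 = -22994)
√((F(-33) - 21798) + k) = √(((3/2 + 14/(-33)) - 21798) - 22994) = √(((3/2 + 14*(-1/33)) - 21798) - 22994) = √(((3/2 - 14/33) - 21798) - 22994) = √((71/66 - 21798) - 22994) = √(-1438597/66 - 22994) = √(-2956201/66) = I*√195109266/66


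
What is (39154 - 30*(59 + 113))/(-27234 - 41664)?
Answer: -16997/34449 ≈ -0.49340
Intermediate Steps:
(39154 - 30*(59 + 113))/(-27234 - 41664) = (39154 - 30*172)/(-68898) = (39154 - 5160)*(-1/68898) = 33994*(-1/68898) = -16997/34449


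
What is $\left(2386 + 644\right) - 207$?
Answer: $2823$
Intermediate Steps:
$\left(2386 + 644\right) - 207 = 3030 - 207 = 2823$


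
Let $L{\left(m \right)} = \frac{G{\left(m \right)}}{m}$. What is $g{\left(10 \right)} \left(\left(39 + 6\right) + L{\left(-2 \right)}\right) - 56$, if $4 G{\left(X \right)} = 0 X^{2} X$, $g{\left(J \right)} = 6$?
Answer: $214$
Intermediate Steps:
$G{\left(X \right)} = 0$ ($G{\left(X \right)} = \frac{0 X^{2} X}{4} = \frac{0 X}{4} = \frac{1}{4} \cdot 0 = 0$)
$L{\left(m \right)} = 0$ ($L{\left(m \right)} = \frac{0}{m} = 0$)
$g{\left(10 \right)} \left(\left(39 + 6\right) + L{\left(-2 \right)}\right) - 56 = 6 \left(\left(39 + 6\right) + 0\right) - 56 = 6 \left(45 + 0\right) - 56 = 6 \cdot 45 - 56 = 270 - 56 = 214$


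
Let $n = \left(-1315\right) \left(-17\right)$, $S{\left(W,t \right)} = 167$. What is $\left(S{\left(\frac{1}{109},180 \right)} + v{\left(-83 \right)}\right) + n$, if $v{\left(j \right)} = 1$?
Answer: $22523$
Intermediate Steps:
$n = 22355$
$\left(S{\left(\frac{1}{109},180 \right)} + v{\left(-83 \right)}\right) + n = \left(167 + 1\right) + 22355 = 168 + 22355 = 22523$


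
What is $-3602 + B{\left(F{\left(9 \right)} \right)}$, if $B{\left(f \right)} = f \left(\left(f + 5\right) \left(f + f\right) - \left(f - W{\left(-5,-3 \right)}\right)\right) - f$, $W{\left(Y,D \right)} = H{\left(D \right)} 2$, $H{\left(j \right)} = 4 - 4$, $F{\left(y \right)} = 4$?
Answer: $-3334$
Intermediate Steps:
$H{\left(j \right)} = 0$ ($H{\left(j \right)} = 4 - 4 = 0$)
$W{\left(Y,D \right)} = 0$ ($W{\left(Y,D \right)} = 0 \cdot 2 = 0$)
$B{\left(f \right)} = - f + f \left(- f + 2 f \left(5 + f\right)\right)$ ($B{\left(f \right)} = f \left(\left(f + 5\right) \left(f + f\right) + \left(0 - f\right)\right) - f = f \left(\left(5 + f\right) 2 f - f\right) - f = f \left(2 f \left(5 + f\right) - f\right) - f = f \left(- f + 2 f \left(5 + f\right)\right) - f = - f + f \left(- f + 2 f \left(5 + f\right)\right)$)
$-3602 + B{\left(F{\left(9 \right)} \right)} = -3602 + 4 \left(-1 + 2 \cdot 4^{2} + 9 \cdot 4\right) = -3602 + 4 \left(-1 + 2 \cdot 16 + 36\right) = -3602 + 4 \left(-1 + 32 + 36\right) = -3602 + 4 \cdot 67 = -3602 + 268 = -3334$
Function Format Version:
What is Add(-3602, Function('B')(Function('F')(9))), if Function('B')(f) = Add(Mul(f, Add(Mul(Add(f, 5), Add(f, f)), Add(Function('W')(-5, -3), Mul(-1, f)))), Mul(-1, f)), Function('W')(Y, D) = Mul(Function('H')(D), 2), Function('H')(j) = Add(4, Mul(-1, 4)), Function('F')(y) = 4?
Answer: -3334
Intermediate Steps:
Function('H')(j) = 0 (Function('H')(j) = Add(4, -4) = 0)
Function('W')(Y, D) = 0 (Function('W')(Y, D) = Mul(0, 2) = 0)
Function('B')(f) = Add(Mul(-1, f), Mul(f, Add(Mul(-1, f), Mul(2, f, Add(5, f))))) (Function('B')(f) = Add(Mul(f, Add(Mul(Add(f, 5), Add(f, f)), Add(0, Mul(-1, f)))), Mul(-1, f)) = Add(Mul(f, Add(Mul(Add(5, f), Mul(2, f)), Mul(-1, f))), Mul(-1, f)) = Add(Mul(f, Add(Mul(2, f, Add(5, f)), Mul(-1, f))), Mul(-1, f)) = Add(Mul(f, Add(Mul(-1, f), Mul(2, f, Add(5, f)))), Mul(-1, f)) = Add(Mul(-1, f), Mul(f, Add(Mul(-1, f), Mul(2, f, Add(5, f))))))
Add(-3602, Function('B')(Function('F')(9))) = Add(-3602, Mul(4, Add(-1, Mul(2, Pow(4, 2)), Mul(9, 4)))) = Add(-3602, Mul(4, Add(-1, Mul(2, 16), 36))) = Add(-3602, Mul(4, Add(-1, 32, 36))) = Add(-3602, Mul(4, 67)) = Add(-3602, 268) = -3334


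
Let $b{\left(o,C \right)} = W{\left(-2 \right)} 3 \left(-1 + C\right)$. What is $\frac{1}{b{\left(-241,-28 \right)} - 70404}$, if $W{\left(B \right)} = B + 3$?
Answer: $- \frac{1}{70491} \approx -1.4186 \cdot 10^{-5}$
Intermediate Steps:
$W{\left(B \right)} = 3 + B$
$b{\left(o,C \right)} = -3 + 3 C$ ($b{\left(o,C \right)} = \left(3 - 2\right) 3 \left(-1 + C\right) = 1 \cdot 3 \left(-1 + C\right) = 3 \left(-1 + C\right) = -3 + 3 C$)
$\frac{1}{b{\left(-241,-28 \right)} - 70404} = \frac{1}{\left(-3 + 3 \left(-28\right)\right) - 70404} = \frac{1}{\left(-3 - 84\right) - 70404} = \frac{1}{-87 - 70404} = \frac{1}{-70491} = - \frac{1}{70491}$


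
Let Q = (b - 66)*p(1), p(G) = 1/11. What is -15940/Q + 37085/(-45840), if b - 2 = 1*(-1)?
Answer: 321407003/119184 ≈ 2696.7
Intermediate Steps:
p(G) = 1/11
b = 1 (b = 2 + 1*(-1) = 2 - 1 = 1)
Q = -65/11 (Q = (1 - 66)*(1/11) = -65*1/11 = -65/11 ≈ -5.9091)
-15940/Q + 37085/(-45840) = -15940/(-65/11) + 37085/(-45840) = -15940*(-11/65) + 37085*(-1/45840) = 35068/13 - 7417/9168 = 321407003/119184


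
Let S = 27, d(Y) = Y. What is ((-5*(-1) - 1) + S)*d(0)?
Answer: 0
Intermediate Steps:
((-5*(-1) - 1) + S)*d(0) = ((-5*(-1) - 1) + 27)*0 = ((5 - 1) + 27)*0 = (4 + 27)*0 = 31*0 = 0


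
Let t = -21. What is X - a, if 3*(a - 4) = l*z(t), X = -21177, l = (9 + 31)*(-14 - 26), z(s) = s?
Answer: -32381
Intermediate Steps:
l = -1600 (l = 40*(-40) = -1600)
a = 11204 (a = 4 + (-1600*(-21))/3 = 4 + (1/3)*33600 = 4 + 11200 = 11204)
X - a = -21177 - 1*11204 = -21177 - 11204 = -32381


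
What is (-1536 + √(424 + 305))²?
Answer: 2277081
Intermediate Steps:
(-1536 + √(424 + 305))² = (-1536 + √729)² = (-1536 + 27)² = (-1509)² = 2277081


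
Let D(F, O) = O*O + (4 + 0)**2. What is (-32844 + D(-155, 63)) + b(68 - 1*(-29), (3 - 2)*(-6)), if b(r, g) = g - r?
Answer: -28962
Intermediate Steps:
D(F, O) = 16 + O**2 (D(F, O) = O**2 + 4**2 = O**2 + 16 = 16 + O**2)
(-32844 + D(-155, 63)) + b(68 - 1*(-29), (3 - 2)*(-6)) = (-32844 + (16 + 63**2)) + ((3 - 2)*(-6) - (68 - 1*(-29))) = (-32844 + (16 + 3969)) + (1*(-6) - (68 + 29)) = (-32844 + 3985) + (-6 - 1*97) = -28859 + (-6 - 97) = -28859 - 103 = -28962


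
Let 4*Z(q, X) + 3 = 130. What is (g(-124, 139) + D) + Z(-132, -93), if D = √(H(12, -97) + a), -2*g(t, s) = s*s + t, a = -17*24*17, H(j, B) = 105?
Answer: -38267/4 + 3*I*√759 ≈ -9566.8 + 82.65*I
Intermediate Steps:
a = -6936 (a = -408*17 = -6936)
Z(q, X) = 127/4 (Z(q, X) = -¾ + (¼)*130 = -¾ + 65/2 = 127/4)
g(t, s) = -t/2 - s²/2 (g(t, s) = -(s*s + t)/2 = -(s² + t)/2 = -(t + s²)/2 = -t/2 - s²/2)
D = 3*I*√759 (D = √(105 - 6936) = √(-6831) = 3*I*√759 ≈ 82.65*I)
(g(-124, 139) + D) + Z(-132, -93) = ((-½*(-124) - ½*139²) + 3*I*√759) + 127/4 = ((62 - ½*19321) + 3*I*√759) + 127/4 = ((62 - 19321/2) + 3*I*√759) + 127/4 = (-19197/2 + 3*I*√759) + 127/4 = -38267/4 + 3*I*√759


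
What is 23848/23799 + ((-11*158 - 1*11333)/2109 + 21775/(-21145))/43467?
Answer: 342365552008190/341718803364919 ≈ 1.0019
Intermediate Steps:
23848/23799 + ((-11*158 - 1*11333)/2109 + 21775/(-21145))/43467 = 23848*(1/23799) + ((-1738 - 11333)*(1/2109) + 21775*(-1/21145))*(1/43467) = 23848/23799 + (-13071*1/2109 - 4355/4229)*(1/43467) = 23848/23799 + (-4357/703 - 4355/4229)*(1/43467) = 23848/23799 - 21487318/2972987*1/43467 = 23848/23799 - 21487318/129226825929 = 342365552008190/341718803364919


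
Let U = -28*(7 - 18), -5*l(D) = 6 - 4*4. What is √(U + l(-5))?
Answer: √310 ≈ 17.607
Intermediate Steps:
l(D) = 2 (l(D) = -(6 - 4*4)/5 = -(6 - 16)/5 = -⅕*(-10) = 2)
U = 308 (U = -28*(-11) = 308)
√(U + l(-5)) = √(308 + 2) = √310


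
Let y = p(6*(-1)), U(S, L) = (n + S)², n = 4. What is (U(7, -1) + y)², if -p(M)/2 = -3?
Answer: 16129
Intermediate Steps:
p(M) = 6 (p(M) = -2*(-3) = 6)
U(S, L) = (4 + S)²
y = 6
(U(7, -1) + y)² = ((4 + 7)² + 6)² = (11² + 6)² = (121 + 6)² = 127² = 16129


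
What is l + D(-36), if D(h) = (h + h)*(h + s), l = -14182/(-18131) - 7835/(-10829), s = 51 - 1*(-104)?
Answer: -1681950618969/196340599 ≈ -8566.5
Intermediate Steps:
s = 155 (s = 51 + 104 = 155)
l = 295633263/196340599 (l = -14182*(-1/18131) - 7835*(-1/10829) = 14182/18131 + 7835/10829 = 295633263/196340599 ≈ 1.5057)
D(h) = 2*h*(155 + h) (D(h) = (h + h)*(h + 155) = (2*h)*(155 + h) = 2*h*(155 + h))
l + D(-36) = 295633263/196340599 + 2*(-36)*(155 - 36) = 295633263/196340599 + 2*(-36)*119 = 295633263/196340599 - 8568 = -1681950618969/196340599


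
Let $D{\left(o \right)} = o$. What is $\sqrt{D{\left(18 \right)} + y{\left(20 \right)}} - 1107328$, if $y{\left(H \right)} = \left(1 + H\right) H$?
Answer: $-1107328 + \sqrt{438} \approx -1.1073 \cdot 10^{6}$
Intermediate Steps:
$y{\left(H \right)} = H \left(1 + H\right)$
$\sqrt{D{\left(18 \right)} + y{\left(20 \right)}} - 1107328 = \sqrt{18 + 20 \left(1 + 20\right)} - 1107328 = \sqrt{18 + 20 \cdot 21} - 1107328 = \sqrt{18 + 420} - 1107328 = \sqrt{438} - 1107328 = -1107328 + \sqrt{438}$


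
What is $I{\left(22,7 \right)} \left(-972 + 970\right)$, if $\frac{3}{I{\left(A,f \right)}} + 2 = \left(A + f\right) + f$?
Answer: $- \frac{3}{17} \approx -0.17647$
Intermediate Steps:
$I{\left(A,f \right)} = \frac{3}{-2 + A + 2 f}$ ($I{\left(A,f \right)} = \frac{3}{-2 + \left(\left(A + f\right) + f\right)} = \frac{3}{-2 + \left(A + 2 f\right)} = \frac{3}{-2 + A + 2 f}$)
$I{\left(22,7 \right)} \left(-972 + 970\right) = \frac{3}{-2 + 22 + 2 \cdot 7} \left(-972 + 970\right) = \frac{3}{-2 + 22 + 14} \left(-2\right) = \frac{3}{34} \left(-2\right) = - \frac{3}{17}$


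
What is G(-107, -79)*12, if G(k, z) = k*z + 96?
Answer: 102588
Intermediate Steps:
G(k, z) = 96 + k*z
G(-107, -79)*12 = (96 - 107*(-79))*12 = (96 + 8453)*12 = 8549*12 = 102588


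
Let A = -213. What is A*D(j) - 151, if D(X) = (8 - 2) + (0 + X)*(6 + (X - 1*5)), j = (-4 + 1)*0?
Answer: -1429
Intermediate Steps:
j = 0 (j = -3*0 = 0)
D(X) = 6 + X*(1 + X) (D(X) = 6 + X*(6 + (X - 5)) = 6 + X*(6 + (-5 + X)) = 6 + X*(1 + X))
A*D(j) - 151 = -213*(6 + 0 + 0**2) - 151 = -213*(6 + 0 + 0) - 151 = -213*6 - 151 = -1278 - 151 = -1429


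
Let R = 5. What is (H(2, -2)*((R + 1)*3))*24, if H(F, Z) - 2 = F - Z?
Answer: 2592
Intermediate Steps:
H(F, Z) = 2 + F - Z (H(F, Z) = 2 + (F - Z) = 2 + F - Z)
(H(2, -2)*((R + 1)*3))*24 = ((2 + 2 - 1*(-2))*((5 + 1)*3))*24 = ((2 + 2 + 2)*(6*3))*24 = (6*18)*24 = 108*24 = 2592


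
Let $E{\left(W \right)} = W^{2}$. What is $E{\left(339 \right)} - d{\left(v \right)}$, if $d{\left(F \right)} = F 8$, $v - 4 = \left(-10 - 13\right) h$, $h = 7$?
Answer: $116177$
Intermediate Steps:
$v = -157$ ($v = 4 + \left(-10 - 13\right) 7 = 4 - 161 = -157$)
$d{\left(F \right)} = 8 F$
$E{\left(339 \right)} - d{\left(v \right)} = 339^{2} - 8 \left(-157\right) = 114921 - -1256 = 114921 + 1256 = 116177$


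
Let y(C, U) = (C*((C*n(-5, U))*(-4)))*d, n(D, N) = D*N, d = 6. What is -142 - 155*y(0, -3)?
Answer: -142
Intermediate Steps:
y(C, U) = 120*U*C**2 (y(C, U) = (C*((C*(-5*U))*(-4)))*6 = (C*(-5*C*U*(-4)))*6 = (C*(20*C*U))*6 = (20*U*C**2)*6 = 120*U*C**2)
-142 - 155*y(0, -3) = -142 - 18600*(-3)*0**2 = -142 - 18600*(-3)*0 = -142 - 155*0 = -142 + 0 = -142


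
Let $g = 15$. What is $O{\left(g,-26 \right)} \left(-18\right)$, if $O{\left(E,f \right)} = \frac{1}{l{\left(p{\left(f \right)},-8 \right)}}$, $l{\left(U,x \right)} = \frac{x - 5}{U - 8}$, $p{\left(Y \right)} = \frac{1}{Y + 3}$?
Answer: $- \frac{3330}{299} \approx -11.137$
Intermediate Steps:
$p{\left(Y \right)} = \frac{1}{3 + Y}$
$l{\left(U,x \right)} = \frac{-5 + x}{-8 + U}$
$O{\left(E,f \right)} = \frac{8}{13} - \frac{1}{13 \left(3 + f\right)}$ ($O{\left(E,f \right)} = \frac{1}{\frac{1}{-8 + \frac{1}{3 + f}} \left(-5 - 8\right)} = \frac{1}{\frac{1}{-8 + \frac{1}{3 + f}} \left(-13\right)} = \frac{1}{\left(-13\right) \frac{1}{-8 + \frac{1}{3 + f}}} = \frac{8}{13} - \frac{1}{13 \left(3 + f\right)}$)
$O{\left(g,-26 \right)} \left(-18\right) = \frac{23 + 8 \left(-26\right)}{13 \left(3 - 26\right)} \left(-18\right) = \frac{23 - 208}{13 \left(-23\right)} \left(-18\right) = \frac{1}{13} \left(- \frac{1}{23}\right) \left(-185\right) \left(-18\right) = \frac{185}{299} \left(-18\right) = - \frac{3330}{299}$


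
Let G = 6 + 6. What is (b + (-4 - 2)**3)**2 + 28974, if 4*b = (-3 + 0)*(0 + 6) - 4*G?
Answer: 332121/4 ≈ 83030.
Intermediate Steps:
G = 12
b = -33/2 (b = ((-3 + 0)*(0 + 6) - 4*12)/4 = (-3*6 - 48)/4 = (-18 - 48)/4 = (1/4)*(-66) = -33/2 ≈ -16.500)
(b + (-4 - 2)**3)**2 + 28974 = (-33/2 + (-4 - 2)**3)**2 + 28974 = (-33/2 + (-6)**3)**2 + 28974 = (-33/2 - 216)**2 + 28974 = (-465/2)**2 + 28974 = 216225/4 + 28974 = 332121/4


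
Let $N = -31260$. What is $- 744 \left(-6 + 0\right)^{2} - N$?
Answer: $4476$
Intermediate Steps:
$- 744 \left(-6 + 0\right)^{2} - N = - 744 \left(-6 + 0\right)^{2} - -31260 = - 744 \left(-6\right)^{2} + 31260 = \left(-744\right) 36 + 31260 = -26784 + 31260 = 4476$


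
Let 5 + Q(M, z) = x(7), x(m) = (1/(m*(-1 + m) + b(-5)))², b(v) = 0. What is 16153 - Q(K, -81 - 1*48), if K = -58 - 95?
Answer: 28502711/1764 ≈ 16158.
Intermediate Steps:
K = -153
x(m) = 1/(m²*(-1 + m)²) (x(m) = (1/(m*(-1 + m) + 0))² = (1/(m*(-1 + m)))² = 1/(m²*(-1 + m)²))
Q(M, z) = -8819/1764 (Q(M, z) = -5 + 1/(7²*(-1 + 7)²) = -5 + (1/49)/6² = -5 + (1/49)*(1/36) = -5 + 1/1764 = -8819/1764)
16153 - Q(K, -81 - 1*48) = 16153 - 1*(-8819/1764) = 16153 + 8819/1764 = 28502711/1764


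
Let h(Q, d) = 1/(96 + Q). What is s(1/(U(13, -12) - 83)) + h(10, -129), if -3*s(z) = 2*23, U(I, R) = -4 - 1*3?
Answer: -4873/318 ≈ -15.324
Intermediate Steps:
U(I, R) = -7 (U(I, R) = -4 - 3 = -7)
s(z) = -46/3 (s(z) = -2*23/3 = -1/3*46 = -46/3)
s(1/(U(13, -12) - 83)) + h(10, -129) = -46/3 + 1/(96 + 10) = -46/3 + 1/106 = -4873/318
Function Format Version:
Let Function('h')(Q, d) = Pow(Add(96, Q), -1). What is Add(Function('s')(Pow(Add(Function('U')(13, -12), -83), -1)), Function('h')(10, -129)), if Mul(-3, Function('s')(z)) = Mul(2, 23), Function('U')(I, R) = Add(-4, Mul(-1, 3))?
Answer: Rational(-4873, 318) ≈ -15.324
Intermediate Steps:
Function('U')(I, R) = -7 (Function('U')(I, R) = Add(-4, -3) = -7)
Function('s')(z) = Rational(-46, 3) (Function('s')(z) = Mul(Rational(-1, 3), Mul(2, 23)) = Mul(Rational(-1, 3), 46) = Rational(-46, 3))
Add(Function('s')(Pow(Add(Function('U')(13, -12), -83), -1)), Function('h')(10, -129)) = Add(Rational(-46, 3), Pow(Add(96, 10), -1)) = Add(Rational(-46, 3), Pow(106, -1)) = Add(Rational(-46, 3), Rational(1, 106)) = Rational(-4873, 318)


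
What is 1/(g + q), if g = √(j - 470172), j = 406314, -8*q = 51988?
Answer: -25994/169177441 - 4*I*√63858/169177441 ≈ -0.00015365 - 5.9748e-6*I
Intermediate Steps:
q = -12997/2 (q = -⅛*51988 = -12997/2 ≈ -6498.5)
g = I*√63858 (g = √(406314 - 470172) = √(-63858) = I*√63858 ≈ 252.7*I)
1/(g + q) = 1/(I*√63858 - 12997/2) = 1/(-12997/2 + I*√63858)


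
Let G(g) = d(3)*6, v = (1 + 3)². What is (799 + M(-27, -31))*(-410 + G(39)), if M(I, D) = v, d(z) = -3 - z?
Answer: -363490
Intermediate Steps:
v = 16 (v = 4² = 16)
M(I, D) = 16
G(g) = -36 (G(g) = (-3 - 1*3)*6 = (-3 - 3)*6 = -6*6 = -36)
(799 + M(-27, -31))*(-410 + G(39)) = (799 + 16)*(-410 - 36) = 815*(-446) = -363490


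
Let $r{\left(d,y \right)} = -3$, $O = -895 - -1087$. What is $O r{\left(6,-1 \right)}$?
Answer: $-576$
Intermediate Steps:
$O = 192$ ($O = -895 + 1087 = 192$)
$O r{\left(6,-1 \right)} = 192 \left(-3\right) = -576$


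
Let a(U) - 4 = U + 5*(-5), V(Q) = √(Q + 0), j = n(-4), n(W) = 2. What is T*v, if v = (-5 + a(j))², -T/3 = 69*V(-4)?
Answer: -238464*I ≈ -2.3846e+5*I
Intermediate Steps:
j = 2
V(Q) = √Q
a(U) = -21 + U (a(U) = 4 + (U + 5*(-5)) = 4 + (U - 25) = 4 + (-25 + U) = -21 + U)
T = -414*I (T = -207*√(-4) = -207*2*I = -414*I ≈ -414.0*I)
v = 576 (v = (-5 + (-21 + 2))² = (-5 - 19)² = (-24)² = 576)
T*v = -414*I*576 = -238464*I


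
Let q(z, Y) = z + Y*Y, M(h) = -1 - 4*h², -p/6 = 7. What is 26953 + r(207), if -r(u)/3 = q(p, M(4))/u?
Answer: 1855574/69 ≈ 26892.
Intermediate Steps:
p = -42 (p = -6*7 = -42)
q(z, Y) = z + Y²
r(u) = -12549/u (r(u) = -3*(-42 + (-1 - 4*4²)²)/u = -3*(-42 + (-1 - 4*16)²)/u = -3*(-42 + (-1 - 64)²)/u = -3*(-42 + (-65)²)/u = -3*(-42 + 4225)/u = -12549/u)
26953 + r(207) = 26953 - 12549/207 = 26953 - 12549*1/207 = 26953 - 4183/69 = 1855574/69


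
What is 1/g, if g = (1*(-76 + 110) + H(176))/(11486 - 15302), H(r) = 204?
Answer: -1908/119 ≈ -16.034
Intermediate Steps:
g = -119/1908 (g = (1*(-76 + 110) + 204)/(11486 - 15302) = (1*34 + 204)/(-3816) = (34 + 204)*(-1/3816) = 238*(-1/3816) = -119/1908 ≈ -0.062369)
1/g = 1/(-119/1908) = -1908/119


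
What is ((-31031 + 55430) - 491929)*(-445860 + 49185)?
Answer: 185457462750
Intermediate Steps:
((-31031 + 55430) - 491929)*(-445860 + 49185) = (24399 - 491929)*(-396675) = -467530*(-396675) = 185457462750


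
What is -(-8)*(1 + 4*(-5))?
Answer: -152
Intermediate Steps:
-(-8)*(1 + 4*(-5)) = -(-8)*(1 - 20) = -(-8)*(-19) = -1*152 = -152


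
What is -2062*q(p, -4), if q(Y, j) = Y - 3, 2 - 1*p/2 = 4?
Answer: 14434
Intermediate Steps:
p = -4 (p = 4 - 2*4 = 4 - 8 = -4)
q(Y, j) = -3 + Y
-2062*q(p, -4) = -2062*(-3 - 4) = -2062*(-7) = 14434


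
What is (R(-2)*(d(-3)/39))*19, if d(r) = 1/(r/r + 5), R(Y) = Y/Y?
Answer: 19/234 ≈ 0.081197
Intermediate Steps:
R(Y) = 1
d(r) = ⅙ (d(r) = 1/(1 + 5) = 1/6 = ⅙)
(R(-2)*(d(-3)/39))*19 = (1*((⅙)/39))*19 = (1*((⅙)*(1/39)))*19 = (1*(1/234))*19 = (1/234)*19 = 19/234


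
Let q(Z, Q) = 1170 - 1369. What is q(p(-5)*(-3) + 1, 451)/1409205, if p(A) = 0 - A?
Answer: -199/1409205 ≈ -0.00014121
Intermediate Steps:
p(A) = -A
q(Z, Q) = -199
q(p(-5)*(-3) + 1, 451)/1409205 = -199/1409205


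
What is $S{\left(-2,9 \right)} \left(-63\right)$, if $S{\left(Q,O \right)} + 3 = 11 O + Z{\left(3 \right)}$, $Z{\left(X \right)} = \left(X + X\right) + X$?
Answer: $-6615$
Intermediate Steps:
$Z{\left(X \right)} = 3 X$ ($Z{\left(X \right)} = 2 X + X = 3 X$)
$S{\left(Q,O \right)} = 6 + 11 O$ ($S{\left(Q,O \right)} = -3 + \left(11 O + 3 \cdot 3\right) = -3 + \left(11 O + 9\right) = -3 + \left(9 + 11 O\right) = 6 + 11 O$)
$S{\left(-2,9 \right)} \left(-63\right) = \left(6 + 11 \cdot 9\right) \left(-63\right) = \left(6 + 99\right) \left(-63\right) = 105 \left(-63\right) = -6615$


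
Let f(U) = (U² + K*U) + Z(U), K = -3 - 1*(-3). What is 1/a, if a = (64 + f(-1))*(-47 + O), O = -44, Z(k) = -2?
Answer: -1/5733 ≈ -0.00017443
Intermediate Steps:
K = 0 (K = -3 + 3 = 0)
f(U) = -2 + U² (f(U) = (U² + 0*U) - 2 = (U² + 0) - 2 = U² - 2 = -2 + U²)
a = -5733 (a = (64 + (-2 + (-1)²))*(-47 - 44) = (64 + (-2 + 1))*(-91) = (64 - 1)*(-91) = 63*(-91) = -5733)
1/a = 1/(-5733) = -1/5733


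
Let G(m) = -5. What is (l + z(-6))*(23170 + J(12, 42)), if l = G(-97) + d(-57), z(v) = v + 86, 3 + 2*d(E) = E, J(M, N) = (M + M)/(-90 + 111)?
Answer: 7298910/7 ≈ 1.0427e+6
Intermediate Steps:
J(M, N) = 2*M/21 (J(M, N) = (2*M)/21 = (2*M)*(1/21) = 2*M/21)
d(E) = -3/2 + E/2
z(v) = 86 + v
l = -35 (l = -5 + (-3/2 + (1/2)*(-57)) = -5 + (-3/2 - 57/2) = -5 - 30 = -35)
(l + z(-6))*(23170 + J(12, 42)) = (-35 + (86 - 6))*(23170 + (2/21)*12) = (-35 + 80)*(23170 + 8/7) = 45*(162198/7) = 7298910/7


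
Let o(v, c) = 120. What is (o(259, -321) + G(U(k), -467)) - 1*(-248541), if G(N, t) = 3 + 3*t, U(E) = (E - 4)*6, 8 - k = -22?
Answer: 247263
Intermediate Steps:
k = 30 (k = 8 - 1*(-22) = 8 + 22 = 30)
U(E) = -24 + 6*E (U(E) = (-4 + E)*6 = -24 + 6*E)
(o(259, -321) + G(U(k), -467)) - 1*(-248541) = (120 + (3 + 3*(-467))) - 1*(-248541) = (120 + (3 - 1401)) + 248541 = (120 - 1398) + 248541 = -1278 + 248541 = 247263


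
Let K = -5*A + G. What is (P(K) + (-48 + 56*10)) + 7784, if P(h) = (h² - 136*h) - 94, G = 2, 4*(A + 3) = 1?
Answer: 100929/16 ≈ 6308.1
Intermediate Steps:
A = -11/4 (A = -3 + (¼)*1 = -3 + ¼ = -11/4 ≈ -2.7500)
K = 63/4 (K = -5*(-11/4) + 2 = 55/4 + 2 = 63/4 ≈ 15.750)
P(h) = -94 + h² - 136*h
(P(K) + (-48 + 56*10)) + 7784 = ((-94 + (63/4)² - 136*63/4) + (-48 + 56*10)) + 7784 = ((-94 + 3969/16 - 2142) + (-48 + 560)) + 7784 = (-31807/16 + 512) + 7784 = -23615/16 + 7784 = 100929/16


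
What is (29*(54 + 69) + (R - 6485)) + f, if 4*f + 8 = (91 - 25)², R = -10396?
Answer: -12227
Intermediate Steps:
f = 1087 (f = -2 + (91 - 25)²/4 = -2 + (¼)*66² = -2 + (¼)*4356 = -2 + 1089 = 1087)
(29*(54 + 69) + (R - 6485)) + f = (29*(54 + 69) + (-10396 - 6485)) + 1087 = (29*123 - 16881) + 1087 = (3567 - 16881) + 1087 = -13314 + 1087 = -12227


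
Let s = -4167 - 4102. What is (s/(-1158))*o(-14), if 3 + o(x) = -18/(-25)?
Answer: -157111/9650 ≈ -16.281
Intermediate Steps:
o(x) = -57/25 (o(x) = -3 - 18/(-25) = -3 - 18*(-1/25) = -3 + 18/25 = -57/25)
s = -8269
(s/(-1158))*o(-14) = -8269/(-1158)*(-57/25) = -8269*(-1/1158)*(-57/25) = (8269/1158)*(-57/25) = -157111/9650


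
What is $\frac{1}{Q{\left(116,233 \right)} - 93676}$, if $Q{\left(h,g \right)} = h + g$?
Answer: $- \frac{1}{93327} \approx -1.0715 \cdot 10^{-5}$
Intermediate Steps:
$Q{\left(h,g \right)} = g + h$
$\frac{1}{Q{\left(116,233 \right)} - 93676} = \frac{1}{\left(233 + 116\right) - 93676} = \frac{1}{349 - 93676} = \frac{1}{-93327} = - \frac{1}{93327}$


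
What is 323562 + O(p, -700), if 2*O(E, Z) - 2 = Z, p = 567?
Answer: 323213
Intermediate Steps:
O(E, Z) = 1 + Z/2
323562 + O(p, -700) = 323562 + (1 + (1/2)*(-700)) = 323562 + (1 - 350) = 323562 - 349 = 323213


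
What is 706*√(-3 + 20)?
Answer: 706*√17 ≈ 2910.9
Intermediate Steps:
706*√(-3 + 20) = 706*√17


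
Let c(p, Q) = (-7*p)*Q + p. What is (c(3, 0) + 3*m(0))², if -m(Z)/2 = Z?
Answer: 9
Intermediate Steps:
m(Z) = -2*Z
c(p, Q) = p - 7*Q*p (c(p, Q) = -7*Q*p + p = p - 7*Q*p)
(c(3, 0) + 3*m(0))² = (3*(1 - 7*0) + 3*(-2*0))² = (3*(1 + 0) + 3*0)² = (3*1 + 0)² = (3 + 0)² = 3² = 9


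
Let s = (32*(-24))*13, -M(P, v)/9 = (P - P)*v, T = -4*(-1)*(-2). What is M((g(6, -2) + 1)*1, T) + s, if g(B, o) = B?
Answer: -9984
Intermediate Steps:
T = -8 (T = 4*(-2) = -8)
M(P, v) = 0 (M(P, v) = -9*(P - P)*v = -0*v = -9*0 = 0)
s = -9984 (s = -768*13 = -9984)
M((g(6, -2) + 1)*1, T) + s = 0 - 9984 = -9984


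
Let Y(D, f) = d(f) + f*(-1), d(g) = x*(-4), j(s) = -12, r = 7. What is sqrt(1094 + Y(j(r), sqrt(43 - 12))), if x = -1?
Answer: sqrt(1098 - sqrt(31)) ≈ 33.052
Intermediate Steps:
d(g) = 4 (d(g) = -1*(-4) = 4)
Y(D, f) = 4 - f (Y(D, f) = 4 + f*(-1) = 4 - f)
sqrt(1094 + Y(j(r), sqrt(43 - 12))) = sqrt(1094 + (4 - sqrt(43 - 12))) = sqrt(1094 + (4 - sqrt(31))) = sqrt(1098 - sqrt(31))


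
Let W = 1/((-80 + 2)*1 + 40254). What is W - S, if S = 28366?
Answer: -1139632415/40176 ≈ -28366.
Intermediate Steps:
W = 1/40176 (W = 1/(-78*1 + 40254) = 1/(-78 + 40254) = 1/40176 ≈ 2.4890e-5)
W - S = 1/40176 - 1*28366 = 1/40176 - 28366 = -1139632415/40176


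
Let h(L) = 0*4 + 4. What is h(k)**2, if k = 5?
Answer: 16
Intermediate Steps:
h(L) = 4 (h(L) = 0 + 4 = 4)
h(k)**2 = 4**2 = 16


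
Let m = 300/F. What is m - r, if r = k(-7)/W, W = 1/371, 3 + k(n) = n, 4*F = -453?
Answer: 559810/151 ≈ 3707.4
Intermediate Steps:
F = -453/4 (F = (¼)*(-453) = -453/4 ≈ -113.25)
k(n) = -3 + n
W = 1/371 ≈ 0.0026954
r = -3710 (r = (-3 - 7)/(1/371) = -10*371 = -3710)
m = -400/151 (m = 300/(-453/4) = 300*(-4/453) = -400/151 ≈ -2.6490)
m - r = -400/151 - 1*(-3710) = -400/151 + 3710 = 559810/151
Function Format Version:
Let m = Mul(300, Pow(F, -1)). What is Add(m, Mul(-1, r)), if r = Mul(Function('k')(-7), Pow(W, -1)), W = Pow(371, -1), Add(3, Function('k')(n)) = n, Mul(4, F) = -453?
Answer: Rational(559810, 151) ≈ 3707.4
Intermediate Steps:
F = Rational(-453, 4) (F = Mul(Rational(1, 4), -453) = Rational(-453, 4) ≈ -113.25)
Function('k')(n) = Add(-3, n)
W = Rational(1, 371) ≈ 0.0026954
r = -3710 (r = Mul(Add(-3, -7), Pow(Rational(1, 371), -1)) = Mul(-10, 371) = -3710)
m = Rational(-400, 151) (m = Mul(300, Pow(Rational(-453, 4), -1)) = Mul(300, Rational(-4, 453)) = Rational(-400, 151) ≈ -2.6490)
Add(m, Mul(-1, r)) = Add(Rational(-400, 151), Mul(-1, -3710)) = Add(Rational(-400, 151), 3710) = Rational(559810, 151)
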